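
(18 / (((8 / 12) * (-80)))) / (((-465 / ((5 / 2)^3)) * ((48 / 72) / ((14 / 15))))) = 63/3968 = 0.02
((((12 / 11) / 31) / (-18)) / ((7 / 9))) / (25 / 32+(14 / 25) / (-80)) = -24000/7392539 = 0.00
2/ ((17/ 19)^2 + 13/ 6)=4332/6427 = 0.67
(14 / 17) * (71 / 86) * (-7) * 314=-1494.40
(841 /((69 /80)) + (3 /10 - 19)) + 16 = 670937/690 = 972.37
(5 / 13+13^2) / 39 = 734/169 = 4.34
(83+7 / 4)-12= 291/4 = 72.75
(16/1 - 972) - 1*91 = -1047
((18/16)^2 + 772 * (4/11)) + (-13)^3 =-1348165/704 = -1915.01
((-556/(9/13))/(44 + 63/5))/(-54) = 18070/68769 = 0.26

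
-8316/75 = -110.88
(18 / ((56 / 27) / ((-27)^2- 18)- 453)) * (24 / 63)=-921456/60873295 = -0.02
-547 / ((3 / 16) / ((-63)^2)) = -11578896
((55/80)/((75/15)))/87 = 11/6960 = 0.00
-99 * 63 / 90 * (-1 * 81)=56133/10 = 5613.30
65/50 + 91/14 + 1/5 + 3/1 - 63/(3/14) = -283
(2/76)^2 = 1/1444 = 0.00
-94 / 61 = -1.54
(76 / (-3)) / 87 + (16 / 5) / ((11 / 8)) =29228/14355 = 2.04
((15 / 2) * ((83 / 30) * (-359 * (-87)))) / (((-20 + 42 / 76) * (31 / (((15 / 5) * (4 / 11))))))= -1172.73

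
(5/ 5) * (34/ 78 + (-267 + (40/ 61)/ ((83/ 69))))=-52527308/197457 = -266.02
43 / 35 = 1.23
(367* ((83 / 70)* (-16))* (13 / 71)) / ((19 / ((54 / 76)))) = -42767244/897085 = -47.67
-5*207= -1035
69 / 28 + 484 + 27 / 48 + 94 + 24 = 67763/112 = 605.03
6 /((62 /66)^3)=215622/29791 = 7.24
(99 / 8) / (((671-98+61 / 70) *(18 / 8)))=385/40171 = 0.01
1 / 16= 0.06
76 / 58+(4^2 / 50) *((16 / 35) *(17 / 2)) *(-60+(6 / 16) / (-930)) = -288281822/3933125 = -73.30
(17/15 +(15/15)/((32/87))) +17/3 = 1523/160 = 9.52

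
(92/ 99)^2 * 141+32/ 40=2002108/16335 = 122.57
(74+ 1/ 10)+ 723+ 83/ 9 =72569/90 = 806.32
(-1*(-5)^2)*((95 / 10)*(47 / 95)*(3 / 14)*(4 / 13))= -705/91 = -7.75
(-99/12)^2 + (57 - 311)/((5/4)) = -10811/80 = -135.14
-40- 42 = -82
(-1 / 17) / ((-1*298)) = 1/5066 = 0.00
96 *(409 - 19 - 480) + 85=-8555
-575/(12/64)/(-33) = 9200/99 = 92.93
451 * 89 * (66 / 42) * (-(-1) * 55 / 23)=24284095/161 = 150832.89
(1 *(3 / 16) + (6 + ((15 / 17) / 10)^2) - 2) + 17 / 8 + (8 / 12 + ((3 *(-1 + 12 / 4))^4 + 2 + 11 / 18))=54333769/41616 = 1305.60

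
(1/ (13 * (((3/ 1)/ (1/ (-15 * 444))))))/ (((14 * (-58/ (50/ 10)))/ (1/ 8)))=1/337454208 = 0.00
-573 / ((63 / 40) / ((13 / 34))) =-49660/357 = -139.10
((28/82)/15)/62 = 7/19065 = 0.00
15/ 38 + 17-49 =-31.61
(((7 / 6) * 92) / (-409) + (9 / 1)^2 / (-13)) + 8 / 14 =-5.92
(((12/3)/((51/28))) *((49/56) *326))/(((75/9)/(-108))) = -3450384/425 = -8118.55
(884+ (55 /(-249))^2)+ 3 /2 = 109809821/124002 = 885.55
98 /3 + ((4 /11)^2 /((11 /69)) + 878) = 3639604/3993 = 911.50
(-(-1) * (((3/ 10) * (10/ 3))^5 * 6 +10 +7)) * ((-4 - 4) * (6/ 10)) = -552/5 = -110.40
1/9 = 0.11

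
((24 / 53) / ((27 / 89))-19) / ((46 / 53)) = -8351/414 = -20.17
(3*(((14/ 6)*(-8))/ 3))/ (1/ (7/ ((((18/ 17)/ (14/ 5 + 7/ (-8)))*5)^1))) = -64141/1350 = -47.51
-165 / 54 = -55/18 = -3.06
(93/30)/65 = 31/650 = 0.05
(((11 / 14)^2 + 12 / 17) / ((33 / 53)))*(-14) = -233677/7854 = -29.75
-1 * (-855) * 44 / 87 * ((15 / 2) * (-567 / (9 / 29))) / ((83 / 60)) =-4283240.96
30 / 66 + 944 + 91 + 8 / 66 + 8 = 34438/33 = 1043.58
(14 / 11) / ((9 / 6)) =28/33 = 0.85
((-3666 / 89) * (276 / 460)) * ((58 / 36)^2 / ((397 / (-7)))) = 3596957/3179970 = 1.13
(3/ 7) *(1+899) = 2700/7 = 385.71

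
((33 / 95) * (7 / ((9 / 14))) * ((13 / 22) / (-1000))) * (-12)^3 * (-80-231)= -14263704/11875 = -1201.15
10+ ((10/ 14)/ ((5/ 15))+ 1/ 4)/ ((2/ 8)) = 137/7 = 19.57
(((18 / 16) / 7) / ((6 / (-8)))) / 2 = -3/28 = -0.11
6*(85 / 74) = 255/37 = 6.89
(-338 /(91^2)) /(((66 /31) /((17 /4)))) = -527/6468 = -0.08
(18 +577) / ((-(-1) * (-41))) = -595/41 = -14.51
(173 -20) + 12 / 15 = 769/5 = 153.80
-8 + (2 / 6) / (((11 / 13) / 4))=-212/33 = -6.42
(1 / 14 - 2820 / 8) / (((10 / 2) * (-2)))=2467/70 = 35.24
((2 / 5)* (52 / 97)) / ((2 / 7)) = 364/485 = 0.75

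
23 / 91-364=-363.75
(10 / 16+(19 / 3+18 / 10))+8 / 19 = 20929/2280 = 9.18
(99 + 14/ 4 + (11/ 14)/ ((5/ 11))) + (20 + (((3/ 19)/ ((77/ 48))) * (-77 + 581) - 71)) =752247/7315 = 102.84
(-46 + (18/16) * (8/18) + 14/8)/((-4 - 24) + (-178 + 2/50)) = 4375/20596 = 0.21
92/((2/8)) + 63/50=369.26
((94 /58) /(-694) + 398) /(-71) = -8010101/1428946 = -5.61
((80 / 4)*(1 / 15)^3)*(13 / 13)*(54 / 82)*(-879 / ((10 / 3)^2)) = -7911/25625 = -0.31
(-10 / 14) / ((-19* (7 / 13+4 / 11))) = 715/17157 = 0.04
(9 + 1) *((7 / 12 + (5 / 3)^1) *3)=135/2 = 67.50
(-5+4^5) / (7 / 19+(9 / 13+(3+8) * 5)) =251693/13847 = 18.18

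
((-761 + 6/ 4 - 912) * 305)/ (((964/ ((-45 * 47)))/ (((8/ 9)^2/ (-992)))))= -239609525/268956 = -890.89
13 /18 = 0.72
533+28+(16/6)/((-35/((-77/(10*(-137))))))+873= 14734306/10275 = 1434.00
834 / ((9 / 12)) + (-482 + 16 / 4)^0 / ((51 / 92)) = 56804/51 = 1113.80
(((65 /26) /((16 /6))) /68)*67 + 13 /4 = 4541/1088 = 4.17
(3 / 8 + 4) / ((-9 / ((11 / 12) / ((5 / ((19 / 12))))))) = -0.14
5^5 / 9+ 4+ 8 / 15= 15829/45 = 351.76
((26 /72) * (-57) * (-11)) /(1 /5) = 13585/12 = 1132.08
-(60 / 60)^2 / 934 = -1/934 = 0.00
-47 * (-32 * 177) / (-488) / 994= -16638/30317 = -0.55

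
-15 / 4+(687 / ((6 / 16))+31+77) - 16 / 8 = 7737/4 = 1934.25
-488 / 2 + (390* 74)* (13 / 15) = 24768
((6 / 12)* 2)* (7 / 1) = 7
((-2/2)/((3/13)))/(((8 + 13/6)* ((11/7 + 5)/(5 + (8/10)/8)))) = -4641/14030 = -0.33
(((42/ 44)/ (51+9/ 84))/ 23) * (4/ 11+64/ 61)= 30968/26992317 = 0.00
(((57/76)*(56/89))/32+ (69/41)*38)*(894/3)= 556453761/29192 = 19061.86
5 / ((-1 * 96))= -5/96 = -0.05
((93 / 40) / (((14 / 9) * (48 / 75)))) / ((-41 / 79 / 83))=-27441045/73472 = -373.49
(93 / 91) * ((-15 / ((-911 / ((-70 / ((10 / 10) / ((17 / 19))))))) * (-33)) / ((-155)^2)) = 10098/6975527 = 0.00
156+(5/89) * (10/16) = 111097/712 = 156.04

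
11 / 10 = 1.10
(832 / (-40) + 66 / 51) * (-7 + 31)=-39792/85 = -468.14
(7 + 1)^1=8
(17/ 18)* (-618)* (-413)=723163/3 = 241054.33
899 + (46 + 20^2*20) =8945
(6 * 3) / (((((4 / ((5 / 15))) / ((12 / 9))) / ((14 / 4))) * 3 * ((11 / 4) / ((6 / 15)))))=56/165 = 0.34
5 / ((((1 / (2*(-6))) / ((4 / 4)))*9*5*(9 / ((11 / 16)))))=-11/108 = -0.10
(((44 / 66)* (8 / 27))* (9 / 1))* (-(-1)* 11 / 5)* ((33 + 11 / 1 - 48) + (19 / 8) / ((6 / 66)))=1298/15 = 86.53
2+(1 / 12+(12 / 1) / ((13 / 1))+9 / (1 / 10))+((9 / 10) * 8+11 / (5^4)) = 9771841/97500 = 100.22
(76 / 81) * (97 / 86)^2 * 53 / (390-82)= 9474863/46128852 = 0.21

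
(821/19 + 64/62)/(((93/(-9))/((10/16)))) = -390885/146072 = -2.68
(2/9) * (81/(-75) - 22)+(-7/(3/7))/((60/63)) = -20051/900 = -22.28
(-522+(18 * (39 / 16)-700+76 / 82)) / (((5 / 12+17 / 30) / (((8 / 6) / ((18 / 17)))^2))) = -371963230/195939 = -1898.36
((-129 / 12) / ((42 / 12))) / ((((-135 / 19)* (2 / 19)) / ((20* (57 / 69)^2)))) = 5603803/99981 = 56.05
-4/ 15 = -0.27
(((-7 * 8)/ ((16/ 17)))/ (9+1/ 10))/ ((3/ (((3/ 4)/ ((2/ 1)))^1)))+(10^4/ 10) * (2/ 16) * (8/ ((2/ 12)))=623915/104 = 5999.18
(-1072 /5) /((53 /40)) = -8576/53 = -161.81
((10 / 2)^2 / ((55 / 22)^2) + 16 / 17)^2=24.42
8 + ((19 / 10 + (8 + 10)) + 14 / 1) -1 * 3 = 389/10 = 38.90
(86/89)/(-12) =-43/534 = -0.08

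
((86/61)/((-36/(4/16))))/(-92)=43/404064 = 0.00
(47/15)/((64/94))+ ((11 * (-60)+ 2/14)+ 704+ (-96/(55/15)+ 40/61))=52348313/2254560 = 23.22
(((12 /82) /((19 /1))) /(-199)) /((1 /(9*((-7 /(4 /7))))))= 1323/310042 = 0.00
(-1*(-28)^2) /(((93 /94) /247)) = -18202912/93 = -195730.24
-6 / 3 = -2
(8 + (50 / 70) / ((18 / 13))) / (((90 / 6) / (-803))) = -861619/1890 = -455.88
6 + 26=32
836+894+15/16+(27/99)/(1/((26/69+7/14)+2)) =1731.72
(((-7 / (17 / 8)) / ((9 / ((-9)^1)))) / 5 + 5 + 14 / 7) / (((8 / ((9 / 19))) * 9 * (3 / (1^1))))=217/12920 = 0.02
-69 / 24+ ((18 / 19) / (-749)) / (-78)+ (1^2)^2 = -2775021/1480024 = -1.87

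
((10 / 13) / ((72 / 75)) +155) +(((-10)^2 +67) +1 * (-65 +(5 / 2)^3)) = 85309/312 = 273.43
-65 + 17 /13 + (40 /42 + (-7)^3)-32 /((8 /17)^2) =-300431/546 = -550.24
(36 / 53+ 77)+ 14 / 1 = 4859/53 = 91.68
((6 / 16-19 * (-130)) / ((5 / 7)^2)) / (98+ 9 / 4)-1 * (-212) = 5218987/20050 = 260.30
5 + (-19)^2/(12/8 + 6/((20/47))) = 2195/78 = 28.14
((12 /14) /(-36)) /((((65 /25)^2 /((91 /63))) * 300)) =-1/58968 = 0.00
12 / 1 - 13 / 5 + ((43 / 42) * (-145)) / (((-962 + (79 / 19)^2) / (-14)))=7.20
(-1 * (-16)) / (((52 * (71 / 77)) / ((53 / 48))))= 0.37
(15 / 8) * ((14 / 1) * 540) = 14175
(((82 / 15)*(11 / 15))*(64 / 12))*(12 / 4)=14432/225 = 64.14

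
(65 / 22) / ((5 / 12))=78/11 = 7.09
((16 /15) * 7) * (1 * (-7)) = -784/15 = -52.27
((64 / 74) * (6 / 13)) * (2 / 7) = 384/3367 = 0.11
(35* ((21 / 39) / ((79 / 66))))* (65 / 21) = 3850/79 = 48.73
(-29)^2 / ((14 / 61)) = 3664.36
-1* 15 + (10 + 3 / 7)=-32/7 = -4.57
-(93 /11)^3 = -604.33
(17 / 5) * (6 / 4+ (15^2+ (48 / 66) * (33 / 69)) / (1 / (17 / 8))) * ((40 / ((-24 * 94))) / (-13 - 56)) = 1502579/3580272 = 0.42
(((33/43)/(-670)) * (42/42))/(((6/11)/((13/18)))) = -1573/1037160 = 0.00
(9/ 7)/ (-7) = -0.18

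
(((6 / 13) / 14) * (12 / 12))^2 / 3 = 3/8281 = 0.00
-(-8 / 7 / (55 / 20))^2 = -0.17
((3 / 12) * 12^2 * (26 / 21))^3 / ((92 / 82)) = 622612224/7889 = 78921.56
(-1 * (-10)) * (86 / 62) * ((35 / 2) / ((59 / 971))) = 7306775/1829 = 3994.96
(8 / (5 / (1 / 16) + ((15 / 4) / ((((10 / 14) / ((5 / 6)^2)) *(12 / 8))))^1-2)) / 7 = 576/40537 = 0.01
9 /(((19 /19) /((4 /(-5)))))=-36/5 = -7.20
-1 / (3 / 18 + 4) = -6/25 = -0.24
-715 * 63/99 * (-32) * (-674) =-9813440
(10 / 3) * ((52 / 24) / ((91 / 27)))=15/7 = 2.14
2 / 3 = 0.67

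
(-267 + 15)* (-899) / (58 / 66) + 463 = 258259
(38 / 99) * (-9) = -38/11 = -3.45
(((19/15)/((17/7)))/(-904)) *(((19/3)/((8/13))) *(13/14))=-61009/11064960 = -0.01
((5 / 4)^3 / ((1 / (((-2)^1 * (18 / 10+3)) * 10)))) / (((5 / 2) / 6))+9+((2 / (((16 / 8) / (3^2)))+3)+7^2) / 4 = -1703/4 = -425.75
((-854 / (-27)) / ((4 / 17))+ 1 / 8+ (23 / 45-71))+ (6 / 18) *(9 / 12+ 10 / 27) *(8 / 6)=64.56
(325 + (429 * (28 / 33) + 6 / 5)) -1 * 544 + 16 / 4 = 150.20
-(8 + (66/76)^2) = -12641/1444 = -8.75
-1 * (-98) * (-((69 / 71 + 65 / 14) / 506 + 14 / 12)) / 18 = -12439819/1940004 = -6.41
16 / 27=0.59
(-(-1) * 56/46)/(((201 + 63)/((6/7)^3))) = 36/12397 = 0.00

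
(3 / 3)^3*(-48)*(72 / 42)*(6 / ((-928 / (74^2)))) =591408/203 = 2913.34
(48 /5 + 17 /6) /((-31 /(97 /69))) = -36181/64170 = -0.56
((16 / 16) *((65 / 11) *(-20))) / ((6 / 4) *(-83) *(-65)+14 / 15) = -39000/2670833 = -0.01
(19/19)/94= 1/94 = 0.01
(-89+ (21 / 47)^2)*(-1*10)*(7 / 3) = 2072.01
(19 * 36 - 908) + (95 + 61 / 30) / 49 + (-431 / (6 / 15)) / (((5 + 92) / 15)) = -388.64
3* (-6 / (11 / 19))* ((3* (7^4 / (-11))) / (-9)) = -273714/121 = -2262.10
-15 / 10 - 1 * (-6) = 9/2 = 4.50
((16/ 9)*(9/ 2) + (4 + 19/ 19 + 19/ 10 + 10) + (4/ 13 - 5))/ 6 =2627/780 = 3.37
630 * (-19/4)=-5985/2 = -2992.50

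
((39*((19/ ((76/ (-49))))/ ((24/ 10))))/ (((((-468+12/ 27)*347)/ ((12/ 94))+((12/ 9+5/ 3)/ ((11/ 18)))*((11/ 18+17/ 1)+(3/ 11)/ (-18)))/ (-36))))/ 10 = -382239/677833184 = 0.00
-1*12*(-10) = 120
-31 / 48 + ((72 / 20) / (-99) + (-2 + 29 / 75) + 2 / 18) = -86503/39600 = -2.18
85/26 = 3.27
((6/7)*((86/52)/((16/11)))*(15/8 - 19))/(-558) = 64801/2166528 = 0.03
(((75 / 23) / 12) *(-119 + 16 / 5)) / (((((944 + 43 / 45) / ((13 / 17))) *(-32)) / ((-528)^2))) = 283738950/1278961 = 221.85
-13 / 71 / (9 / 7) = -91/639 = -0.14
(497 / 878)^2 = 0.32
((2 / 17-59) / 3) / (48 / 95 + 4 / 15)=-1729/68 = -25.43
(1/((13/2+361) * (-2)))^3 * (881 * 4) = -3524/397065375 = 0.00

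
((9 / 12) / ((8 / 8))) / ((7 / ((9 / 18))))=3/56 = 0.05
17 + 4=21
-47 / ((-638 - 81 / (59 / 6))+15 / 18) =16638/228473 = 0.07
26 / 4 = 13/2 = 6.50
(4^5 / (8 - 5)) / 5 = 1024/15 = 68.27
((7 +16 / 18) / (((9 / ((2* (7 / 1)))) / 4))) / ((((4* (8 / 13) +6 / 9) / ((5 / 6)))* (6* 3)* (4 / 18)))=32305/9882 = 3.27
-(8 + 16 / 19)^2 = -78.18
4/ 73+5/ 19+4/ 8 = 2269/2774 = 0.82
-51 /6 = -17/2 = -8.50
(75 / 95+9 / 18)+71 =2747/38 = 72.29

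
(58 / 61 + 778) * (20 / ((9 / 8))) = 7602560/549 = 13848.01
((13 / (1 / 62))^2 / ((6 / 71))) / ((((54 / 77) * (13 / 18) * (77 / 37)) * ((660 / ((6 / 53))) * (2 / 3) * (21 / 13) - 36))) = 426648443/365184 = 1168.31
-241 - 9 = -250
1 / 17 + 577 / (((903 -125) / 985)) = 9662643/13226 = 730.58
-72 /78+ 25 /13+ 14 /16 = 15/8 = 1.88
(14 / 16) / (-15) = -7/120 = -0.06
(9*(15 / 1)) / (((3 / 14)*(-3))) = -210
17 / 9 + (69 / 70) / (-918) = 4493/2380 = 1.89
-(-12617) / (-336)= -12617/336 = -37.55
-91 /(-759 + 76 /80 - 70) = 1820/16561 = 0.11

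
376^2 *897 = 126814272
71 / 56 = 1.27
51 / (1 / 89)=4539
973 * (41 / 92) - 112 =29589/92 = 321.62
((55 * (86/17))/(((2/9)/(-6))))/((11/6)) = -69660/17 = -4097.65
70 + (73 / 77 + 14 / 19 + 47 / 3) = 383386/4389 = 87.35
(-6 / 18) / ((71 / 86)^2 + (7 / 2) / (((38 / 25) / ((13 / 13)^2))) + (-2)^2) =-70262/1472175 = -0.05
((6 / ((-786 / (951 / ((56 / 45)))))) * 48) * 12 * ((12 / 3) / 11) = -12324960/10087 = -1221.87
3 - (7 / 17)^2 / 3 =2552/867 = 2.94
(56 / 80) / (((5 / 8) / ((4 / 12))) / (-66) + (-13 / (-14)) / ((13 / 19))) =4312/8185 = 0.53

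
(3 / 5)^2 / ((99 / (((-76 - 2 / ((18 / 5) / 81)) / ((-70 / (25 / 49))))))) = 11/3430 = 0.00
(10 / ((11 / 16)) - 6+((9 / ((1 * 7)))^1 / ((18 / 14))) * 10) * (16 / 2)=1632/11 = 148.36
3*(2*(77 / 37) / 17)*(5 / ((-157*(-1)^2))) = -2310/98753 = -0.02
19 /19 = 1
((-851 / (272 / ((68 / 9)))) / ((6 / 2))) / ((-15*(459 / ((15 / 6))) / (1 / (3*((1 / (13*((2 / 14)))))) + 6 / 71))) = 892699/443471112 = 0.00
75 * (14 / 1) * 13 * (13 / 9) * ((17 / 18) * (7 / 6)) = 3519425/162 = 21724.85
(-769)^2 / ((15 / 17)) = 10053137/15 = 670209.13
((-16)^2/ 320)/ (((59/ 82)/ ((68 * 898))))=20028992/295 = 67894.89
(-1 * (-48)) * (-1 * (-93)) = 4464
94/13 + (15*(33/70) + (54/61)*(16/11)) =1903861/122122 = 15.59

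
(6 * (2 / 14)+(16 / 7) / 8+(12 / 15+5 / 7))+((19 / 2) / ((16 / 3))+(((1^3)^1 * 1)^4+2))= 8331/1120 = 7.44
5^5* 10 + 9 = 31259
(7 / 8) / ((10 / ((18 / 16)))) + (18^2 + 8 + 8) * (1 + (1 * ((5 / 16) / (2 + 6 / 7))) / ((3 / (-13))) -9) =-5531611/1920 = -2881.05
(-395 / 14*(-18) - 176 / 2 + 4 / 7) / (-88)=-2943/616 = -4.78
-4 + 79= 75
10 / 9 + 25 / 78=335/234 = 1.43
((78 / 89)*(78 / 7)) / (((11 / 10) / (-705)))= -42892200/6853 = -6258.89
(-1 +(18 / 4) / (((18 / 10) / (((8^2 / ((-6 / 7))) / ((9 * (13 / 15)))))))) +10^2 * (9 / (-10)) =-13447/117 = -114.93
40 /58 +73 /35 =2817/1015 = 2.78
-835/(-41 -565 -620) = 835/1226 = 0.68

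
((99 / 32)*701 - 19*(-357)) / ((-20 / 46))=-1317693/64 = -20588.95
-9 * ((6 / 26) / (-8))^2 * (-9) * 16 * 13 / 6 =243/104 = 2.34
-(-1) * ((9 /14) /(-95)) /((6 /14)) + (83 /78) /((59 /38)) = 0.67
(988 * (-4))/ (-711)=3952/711 = 5.56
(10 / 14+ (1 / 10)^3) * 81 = 405567/7000 = 57.94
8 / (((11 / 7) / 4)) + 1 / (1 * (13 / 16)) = 3088/143 = 21.59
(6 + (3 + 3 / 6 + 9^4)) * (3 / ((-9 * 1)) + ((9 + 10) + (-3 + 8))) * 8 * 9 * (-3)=-33588396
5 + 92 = 97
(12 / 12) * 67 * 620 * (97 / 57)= 4029380/57 = 70690.88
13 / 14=0.93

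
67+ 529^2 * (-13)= -3637866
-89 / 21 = -4.24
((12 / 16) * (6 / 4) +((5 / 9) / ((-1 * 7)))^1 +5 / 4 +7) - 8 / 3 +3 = 4853/504 = 9.63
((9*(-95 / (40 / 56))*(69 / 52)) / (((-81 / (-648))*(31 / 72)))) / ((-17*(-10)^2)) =2973348/171275 = 17.36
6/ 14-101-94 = -1362/7 = -194.57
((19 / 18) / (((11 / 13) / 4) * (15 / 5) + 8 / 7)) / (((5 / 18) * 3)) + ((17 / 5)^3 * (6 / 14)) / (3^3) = 6809611/5095125 = 1.34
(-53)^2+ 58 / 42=59018/21 = 2810.38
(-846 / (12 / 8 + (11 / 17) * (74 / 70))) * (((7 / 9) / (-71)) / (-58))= -391510/5351341 = -0.07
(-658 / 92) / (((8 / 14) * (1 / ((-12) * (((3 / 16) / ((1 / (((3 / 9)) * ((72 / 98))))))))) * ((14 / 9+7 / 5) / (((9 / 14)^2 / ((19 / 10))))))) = 23127525/45566864 = 0.51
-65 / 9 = -7.22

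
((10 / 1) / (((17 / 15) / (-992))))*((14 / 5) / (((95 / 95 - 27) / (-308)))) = -290328.33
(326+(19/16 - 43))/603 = 4547/9648 = 0.47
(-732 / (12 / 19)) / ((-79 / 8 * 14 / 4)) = 18544/553 = 33.53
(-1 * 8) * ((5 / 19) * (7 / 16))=-35/38 = -0.92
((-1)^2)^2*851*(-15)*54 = -689310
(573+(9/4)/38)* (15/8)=1306575/1216 = 1074.49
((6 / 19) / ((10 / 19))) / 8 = 3/40 = 0.08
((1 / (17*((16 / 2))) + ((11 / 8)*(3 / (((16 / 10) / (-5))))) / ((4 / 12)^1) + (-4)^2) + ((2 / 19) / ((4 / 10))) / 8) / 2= -467841/41344 = -11.32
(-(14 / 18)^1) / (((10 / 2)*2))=-7/90 = -0.08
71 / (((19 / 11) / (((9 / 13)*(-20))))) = -569.15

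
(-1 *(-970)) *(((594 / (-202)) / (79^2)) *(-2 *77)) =44365860/630341 = 70.38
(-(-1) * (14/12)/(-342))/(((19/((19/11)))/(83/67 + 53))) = -12719/756162 = -0.02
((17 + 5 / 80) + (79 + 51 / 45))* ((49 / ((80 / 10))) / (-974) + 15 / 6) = 151088979/623360 = 242.38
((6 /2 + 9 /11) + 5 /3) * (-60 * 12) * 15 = -651600/11 = -59236.36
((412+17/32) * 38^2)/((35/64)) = 38124488/35 = 1089271.09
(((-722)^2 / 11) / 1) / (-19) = -27436/11 = -2494.18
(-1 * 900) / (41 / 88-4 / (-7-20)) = -2138400/1459 = -1465.66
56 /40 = 7/5 = 1.40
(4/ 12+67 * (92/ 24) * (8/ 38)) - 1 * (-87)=8060/57 = 141.40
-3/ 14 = -0.21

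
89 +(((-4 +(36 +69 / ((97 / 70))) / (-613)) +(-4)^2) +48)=148.86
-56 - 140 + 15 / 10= -389/2 = -194.50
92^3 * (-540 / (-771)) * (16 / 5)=448524288/257 = 1745230.69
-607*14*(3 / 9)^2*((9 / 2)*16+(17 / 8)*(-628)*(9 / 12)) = 10524773/12 = 877064.42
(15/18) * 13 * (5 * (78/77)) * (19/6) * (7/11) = 80275/726 = 110.57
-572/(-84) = 143/21 = 6.81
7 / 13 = 0.54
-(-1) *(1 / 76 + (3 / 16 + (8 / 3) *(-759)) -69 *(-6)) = -489379/304 = -1609.80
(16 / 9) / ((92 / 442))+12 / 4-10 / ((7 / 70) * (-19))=66091/3933 = 16.80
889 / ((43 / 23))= 20447/43 = 475.51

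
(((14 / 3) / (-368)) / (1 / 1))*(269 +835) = -14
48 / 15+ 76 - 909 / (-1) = 988.20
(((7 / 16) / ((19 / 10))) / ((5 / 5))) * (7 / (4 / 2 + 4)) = 245/912 = 0.27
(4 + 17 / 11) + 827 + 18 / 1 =9356/11 = 850.55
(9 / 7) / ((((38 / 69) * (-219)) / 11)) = -2277/19418 = -0.12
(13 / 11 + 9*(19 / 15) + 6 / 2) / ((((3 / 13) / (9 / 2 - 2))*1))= 11141/66 = 168.80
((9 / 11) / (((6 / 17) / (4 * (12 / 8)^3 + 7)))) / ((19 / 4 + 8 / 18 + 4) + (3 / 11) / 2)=18819/3695 = 5.09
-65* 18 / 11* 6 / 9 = -780/11 = -70.91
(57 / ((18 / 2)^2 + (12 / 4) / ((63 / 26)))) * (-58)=-69426/1727 = -40.20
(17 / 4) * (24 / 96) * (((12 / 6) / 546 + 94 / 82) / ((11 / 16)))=218824/123123 = 1.78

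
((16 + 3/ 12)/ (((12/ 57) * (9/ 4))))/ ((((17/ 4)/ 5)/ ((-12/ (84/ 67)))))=-413725/1071 = -386.30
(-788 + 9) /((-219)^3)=779/10503459 = 0.00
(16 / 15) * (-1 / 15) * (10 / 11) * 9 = -32/55 = -0.58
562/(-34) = -281/17 = -16.53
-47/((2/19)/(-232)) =103588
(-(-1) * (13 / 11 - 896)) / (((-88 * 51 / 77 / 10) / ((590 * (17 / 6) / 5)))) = 6775265/132 = 51327.77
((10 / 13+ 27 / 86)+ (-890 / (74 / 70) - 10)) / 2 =-425.40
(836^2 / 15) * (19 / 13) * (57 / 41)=252301456/2665 = 94672.22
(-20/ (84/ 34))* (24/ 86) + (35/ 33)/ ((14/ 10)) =-14915/9933 = -1.50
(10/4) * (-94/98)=-2.40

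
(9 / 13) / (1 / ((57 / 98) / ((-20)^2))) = 513/509600 = 0.00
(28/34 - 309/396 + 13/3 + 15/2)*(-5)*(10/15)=-133255/3366 = -39.59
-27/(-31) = 27/31 = 0.87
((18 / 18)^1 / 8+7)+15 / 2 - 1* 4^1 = 85/8 = 10.62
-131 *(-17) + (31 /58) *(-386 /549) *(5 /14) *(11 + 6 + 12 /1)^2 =16249187/7686 = 2114.13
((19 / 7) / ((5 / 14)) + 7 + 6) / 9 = 103/45 = 2.29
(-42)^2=1764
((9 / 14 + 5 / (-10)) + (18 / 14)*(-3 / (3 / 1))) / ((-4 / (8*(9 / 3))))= 48/7 = 6.86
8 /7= 1.14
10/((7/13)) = 130/7 = 18.57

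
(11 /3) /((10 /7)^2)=539/300 = 1.80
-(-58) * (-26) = -1508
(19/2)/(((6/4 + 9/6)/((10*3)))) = 95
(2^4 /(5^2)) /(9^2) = 16/2025 = 0.01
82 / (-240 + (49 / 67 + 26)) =-5494/14289 = -0.38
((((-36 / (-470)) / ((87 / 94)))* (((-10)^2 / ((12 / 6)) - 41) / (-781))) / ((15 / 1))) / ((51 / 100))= -48/385033 = 0.00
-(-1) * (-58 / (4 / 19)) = -275.50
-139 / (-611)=139/611 = 0.23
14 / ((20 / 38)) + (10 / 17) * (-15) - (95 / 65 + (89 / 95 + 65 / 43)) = 13.87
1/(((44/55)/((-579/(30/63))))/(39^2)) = -18493839/8 = -2311729.88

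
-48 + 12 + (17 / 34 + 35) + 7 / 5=9/10 = 0.90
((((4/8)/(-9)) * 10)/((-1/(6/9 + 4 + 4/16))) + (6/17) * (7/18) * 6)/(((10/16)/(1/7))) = 0.81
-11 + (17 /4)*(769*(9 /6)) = 39131/8 = 4891.38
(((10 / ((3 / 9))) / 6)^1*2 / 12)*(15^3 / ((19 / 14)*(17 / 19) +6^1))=39375/101 = 389.85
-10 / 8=-5/4 = -1.25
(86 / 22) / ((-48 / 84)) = -301/44 = -6.84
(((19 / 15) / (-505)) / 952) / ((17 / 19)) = -361/122593800 = 0.00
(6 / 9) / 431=2/1293 = 0.00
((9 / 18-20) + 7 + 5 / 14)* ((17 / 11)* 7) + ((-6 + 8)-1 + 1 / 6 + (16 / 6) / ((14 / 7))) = -2835/22 = -128.86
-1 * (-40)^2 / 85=-320/17 = -18.82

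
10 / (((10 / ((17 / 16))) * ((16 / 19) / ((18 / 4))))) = 2907/512 = 5.68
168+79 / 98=168.81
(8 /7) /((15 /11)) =88/105 = 0.84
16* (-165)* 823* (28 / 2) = -30418080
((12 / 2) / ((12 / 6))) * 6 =18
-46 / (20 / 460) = -1058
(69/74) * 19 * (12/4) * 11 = 43263/74 = 584.64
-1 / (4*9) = -1/36 = -0.03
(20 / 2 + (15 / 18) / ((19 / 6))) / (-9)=-65/57 = -1.14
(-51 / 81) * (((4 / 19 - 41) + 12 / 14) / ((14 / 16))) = 722296/25137 = 28.73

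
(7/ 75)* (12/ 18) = 14/225 = 0.06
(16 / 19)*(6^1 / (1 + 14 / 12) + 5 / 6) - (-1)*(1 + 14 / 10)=20132/3705 = 5.43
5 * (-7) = -35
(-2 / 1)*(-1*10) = 20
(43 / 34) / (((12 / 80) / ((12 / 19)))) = 1720/323 = 5.33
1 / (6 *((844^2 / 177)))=59/1424672 = 0.00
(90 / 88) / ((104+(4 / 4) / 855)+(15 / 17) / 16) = 2616300/266192707 = 0.01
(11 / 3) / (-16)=-11/48 = -0.23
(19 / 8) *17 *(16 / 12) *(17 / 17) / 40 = 323/240 = 1.35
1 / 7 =0.14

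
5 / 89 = 0.06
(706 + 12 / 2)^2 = 506944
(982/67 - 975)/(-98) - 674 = -4361141/6566 = -664.20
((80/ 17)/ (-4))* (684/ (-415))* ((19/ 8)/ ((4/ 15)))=48735/2822 = 17.27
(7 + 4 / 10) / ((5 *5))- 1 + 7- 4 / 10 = 737/125 = 5.90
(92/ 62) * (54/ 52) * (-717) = -445257/403 = -1104.86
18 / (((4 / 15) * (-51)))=-45/34 = -1.32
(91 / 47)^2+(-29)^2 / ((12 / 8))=3740381/6627 = 564.42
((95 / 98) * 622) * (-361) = -10665745/49 = -217668.27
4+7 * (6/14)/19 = 79/19 = 4.16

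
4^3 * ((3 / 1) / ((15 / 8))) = 512/5 = 102.40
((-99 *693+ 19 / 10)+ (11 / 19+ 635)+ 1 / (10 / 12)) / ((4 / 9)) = -116225829/760 = -152928.72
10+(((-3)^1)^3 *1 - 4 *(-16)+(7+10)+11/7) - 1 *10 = 389/7 = 55.57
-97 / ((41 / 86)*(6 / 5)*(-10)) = 4171/246 = 16.96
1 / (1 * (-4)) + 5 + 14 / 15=341/60 = 5.68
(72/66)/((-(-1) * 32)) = 3/88 = 0.03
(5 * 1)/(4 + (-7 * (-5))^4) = 5/1500629 = 0.00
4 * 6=24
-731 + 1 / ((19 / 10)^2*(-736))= -48555969/66424 = -731.00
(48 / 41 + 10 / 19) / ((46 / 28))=18508/17917 = 1.03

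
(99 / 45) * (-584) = -6424/5 = -1284.80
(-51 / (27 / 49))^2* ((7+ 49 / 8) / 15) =4857223/648 = 7495.71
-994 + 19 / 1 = -975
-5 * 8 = -40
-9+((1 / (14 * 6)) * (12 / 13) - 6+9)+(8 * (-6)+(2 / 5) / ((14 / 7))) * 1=-24474/455 = -53.79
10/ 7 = 1.43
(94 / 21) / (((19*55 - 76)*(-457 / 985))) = -92590/9299493 = -0.01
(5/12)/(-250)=-1/600 = 0.00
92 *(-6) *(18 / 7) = -9936/7 = -1419.43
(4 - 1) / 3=1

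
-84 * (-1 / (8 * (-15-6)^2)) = 1/42 = 0.02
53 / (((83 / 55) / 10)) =29150/83 = 351.20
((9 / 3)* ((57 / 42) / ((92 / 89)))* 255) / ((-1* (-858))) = 431205/368368 = 1.17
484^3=113379904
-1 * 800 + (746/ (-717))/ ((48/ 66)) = -2298503/2868 = -801.43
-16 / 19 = -0.84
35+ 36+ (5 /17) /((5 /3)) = 1210/17 = 71.18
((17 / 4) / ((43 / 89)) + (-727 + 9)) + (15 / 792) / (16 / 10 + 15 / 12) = -229447873/323532 = -709.20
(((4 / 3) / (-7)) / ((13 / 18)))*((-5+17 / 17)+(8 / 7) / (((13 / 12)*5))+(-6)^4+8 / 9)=-42361952/124215 = -341.04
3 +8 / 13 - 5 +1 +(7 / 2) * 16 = 55.62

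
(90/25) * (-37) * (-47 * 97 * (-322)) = -977686668/5 = -195537333.60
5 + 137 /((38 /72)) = 5027/19 = 264.58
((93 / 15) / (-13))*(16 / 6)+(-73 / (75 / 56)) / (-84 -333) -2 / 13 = -526486/406575 = -1.29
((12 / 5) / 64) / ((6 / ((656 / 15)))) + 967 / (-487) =-125083/73050 = -1.71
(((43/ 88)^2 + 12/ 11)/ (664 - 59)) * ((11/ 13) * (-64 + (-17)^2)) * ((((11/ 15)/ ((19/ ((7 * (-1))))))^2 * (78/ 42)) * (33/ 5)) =216237/577600 = 0.37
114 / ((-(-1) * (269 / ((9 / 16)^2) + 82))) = 243/1987 = 0.12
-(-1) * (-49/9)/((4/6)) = -49/6 = -8.17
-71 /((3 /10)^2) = -7100/9 = -788.89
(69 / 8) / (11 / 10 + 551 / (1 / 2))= 115/14708 = 0.01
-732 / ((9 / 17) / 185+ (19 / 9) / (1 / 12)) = -6906420/239047 = -28.89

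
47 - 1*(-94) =141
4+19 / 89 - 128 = -11017/89 = -123.79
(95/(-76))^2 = 25/16 = 1.56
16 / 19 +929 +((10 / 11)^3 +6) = 23685511/25289 = 936.59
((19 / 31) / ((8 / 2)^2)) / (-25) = -19/12400 = 0.00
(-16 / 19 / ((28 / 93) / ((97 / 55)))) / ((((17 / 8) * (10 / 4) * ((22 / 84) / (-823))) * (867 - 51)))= 59394264/16610275 = 3.58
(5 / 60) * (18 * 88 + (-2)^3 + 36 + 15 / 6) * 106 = 171137/12 = 14261.42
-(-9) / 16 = 9/16 = 0.56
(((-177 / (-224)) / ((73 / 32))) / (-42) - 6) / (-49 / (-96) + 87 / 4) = -0.27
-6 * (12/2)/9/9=-4/9 = -0.44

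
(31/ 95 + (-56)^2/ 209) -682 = -696669/1045 = -666.67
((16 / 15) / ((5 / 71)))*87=1317.76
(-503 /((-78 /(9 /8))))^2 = 2277081/43264 = 52.63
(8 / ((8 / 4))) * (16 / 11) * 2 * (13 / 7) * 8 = 13312/77 = 172.88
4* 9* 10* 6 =2160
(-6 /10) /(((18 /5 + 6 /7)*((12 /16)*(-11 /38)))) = 266/429 = 0.62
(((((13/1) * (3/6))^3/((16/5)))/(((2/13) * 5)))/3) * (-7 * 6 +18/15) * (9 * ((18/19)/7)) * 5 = -39328497/4256 = -9240.72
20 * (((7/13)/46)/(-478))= -35/71461 = 0.00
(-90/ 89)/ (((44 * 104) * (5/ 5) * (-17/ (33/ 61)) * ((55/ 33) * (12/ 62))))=837/38393888 = 0.00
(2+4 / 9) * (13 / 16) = 143/72 = 1.99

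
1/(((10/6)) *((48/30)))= 3/8 = 0.38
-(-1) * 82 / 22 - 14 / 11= 27/11 = 2.45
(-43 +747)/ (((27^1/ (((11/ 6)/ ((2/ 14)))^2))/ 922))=962110688/243 = 3959303.24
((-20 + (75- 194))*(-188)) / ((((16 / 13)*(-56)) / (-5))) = 424645/224 = 1895.74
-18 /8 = -9/4 = -2.25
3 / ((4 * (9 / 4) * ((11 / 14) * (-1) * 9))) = -14/297 = -0.05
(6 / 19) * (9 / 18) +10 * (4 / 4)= 193/19 = 10.16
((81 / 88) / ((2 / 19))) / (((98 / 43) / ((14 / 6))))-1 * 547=-1325749/2464 = -538.05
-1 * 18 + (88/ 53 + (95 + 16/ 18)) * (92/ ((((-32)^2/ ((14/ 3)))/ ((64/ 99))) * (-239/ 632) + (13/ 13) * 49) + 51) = 956612419/197487 = 4843.93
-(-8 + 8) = 0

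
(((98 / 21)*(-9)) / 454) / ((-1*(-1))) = -21/227 = -0.09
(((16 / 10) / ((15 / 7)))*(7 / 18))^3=7529536/307546875 = 0.02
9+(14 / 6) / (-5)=128/15 = 8.53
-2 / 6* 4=-4/3 = -1.33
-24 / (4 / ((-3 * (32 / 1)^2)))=18432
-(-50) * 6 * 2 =600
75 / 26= 2.88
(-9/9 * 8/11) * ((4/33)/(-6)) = 16/1089 = 0.01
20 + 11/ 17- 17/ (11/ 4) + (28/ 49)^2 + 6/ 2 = 163026/9163 = 17.79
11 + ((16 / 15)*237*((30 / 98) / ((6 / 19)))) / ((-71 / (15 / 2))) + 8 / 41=-2095599/142639 = -14.69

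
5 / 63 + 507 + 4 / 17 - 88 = 449086/1071 = 419.31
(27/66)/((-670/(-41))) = 0.03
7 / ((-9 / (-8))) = 56/9 = 6.22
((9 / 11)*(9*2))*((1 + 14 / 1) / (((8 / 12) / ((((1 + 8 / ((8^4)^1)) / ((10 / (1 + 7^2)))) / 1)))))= 9349425/5632 = 1660.05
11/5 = 2.20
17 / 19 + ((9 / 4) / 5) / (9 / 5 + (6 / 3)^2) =2143/2204 = 0.97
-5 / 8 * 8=-5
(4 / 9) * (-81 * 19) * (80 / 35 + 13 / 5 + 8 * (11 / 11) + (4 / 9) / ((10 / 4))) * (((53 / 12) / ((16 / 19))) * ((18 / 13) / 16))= -47239377/11648 = -4055.58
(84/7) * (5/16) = 15/4 = 3.75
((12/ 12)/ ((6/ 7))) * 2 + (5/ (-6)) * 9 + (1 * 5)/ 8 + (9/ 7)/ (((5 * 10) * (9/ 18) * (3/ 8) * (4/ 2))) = -18787/4200 = -4.47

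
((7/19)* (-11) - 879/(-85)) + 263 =269.29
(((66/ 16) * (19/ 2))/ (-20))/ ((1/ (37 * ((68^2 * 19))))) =-127385709/20 = -6369285.45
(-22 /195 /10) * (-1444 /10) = 7942/4875 = 1.63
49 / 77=7/11 = 0.64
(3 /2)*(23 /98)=69/196 = 0.35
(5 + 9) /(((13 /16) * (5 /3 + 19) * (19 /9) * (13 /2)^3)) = 24192/16822429 = 0.00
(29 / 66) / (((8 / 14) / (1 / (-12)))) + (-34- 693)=-727.06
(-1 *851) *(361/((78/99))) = -389921.65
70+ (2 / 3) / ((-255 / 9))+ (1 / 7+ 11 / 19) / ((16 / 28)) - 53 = 29457/1615 = 18.24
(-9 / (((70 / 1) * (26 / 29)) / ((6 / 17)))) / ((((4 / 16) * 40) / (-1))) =783/154700 = 0.01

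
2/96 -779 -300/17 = -650047/816 = -796.63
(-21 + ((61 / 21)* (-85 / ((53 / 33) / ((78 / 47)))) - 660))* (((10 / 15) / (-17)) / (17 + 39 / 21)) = 1813703/931634 = 1.95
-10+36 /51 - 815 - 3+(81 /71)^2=-825.99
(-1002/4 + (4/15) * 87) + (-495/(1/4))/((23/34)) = -725479/230 = -3154.26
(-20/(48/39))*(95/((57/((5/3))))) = -1625/36 = -45.14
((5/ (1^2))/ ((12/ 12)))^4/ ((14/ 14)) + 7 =632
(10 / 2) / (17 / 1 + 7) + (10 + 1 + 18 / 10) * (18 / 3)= 9241/120 = 77.01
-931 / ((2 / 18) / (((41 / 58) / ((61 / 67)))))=-23017113/3538 = -6505.68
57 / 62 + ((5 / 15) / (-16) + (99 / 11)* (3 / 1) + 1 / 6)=41761/1488 = 28.07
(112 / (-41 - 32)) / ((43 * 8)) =-14/3139 = 0.00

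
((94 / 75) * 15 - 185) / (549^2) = -277/502335 = 0.00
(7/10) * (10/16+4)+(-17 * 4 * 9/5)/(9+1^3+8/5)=-16969/2320 = -7.31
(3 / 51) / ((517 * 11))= 1/96679 = 0.00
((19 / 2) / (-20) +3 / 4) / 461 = 11/18440 = 0.00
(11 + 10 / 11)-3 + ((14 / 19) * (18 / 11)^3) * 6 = 715190/25289 = 28.28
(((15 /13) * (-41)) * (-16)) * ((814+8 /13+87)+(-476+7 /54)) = 490151720/1521 = 322256.23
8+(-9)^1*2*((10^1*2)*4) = -1432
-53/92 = -0.58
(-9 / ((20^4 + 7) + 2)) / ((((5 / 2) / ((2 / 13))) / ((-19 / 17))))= 684/176809945 = 0.00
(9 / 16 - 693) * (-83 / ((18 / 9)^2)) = 919557/64 = 14368.08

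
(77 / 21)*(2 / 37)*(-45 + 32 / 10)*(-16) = 73568/555 = 132.55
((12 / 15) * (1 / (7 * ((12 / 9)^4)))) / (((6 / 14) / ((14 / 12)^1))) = 63/640 = 0.10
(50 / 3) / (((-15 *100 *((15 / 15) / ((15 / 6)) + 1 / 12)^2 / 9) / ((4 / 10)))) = -144/841 = -0.17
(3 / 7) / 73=3/511 = 0.01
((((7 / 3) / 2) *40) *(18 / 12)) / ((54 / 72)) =280/3 = 93.33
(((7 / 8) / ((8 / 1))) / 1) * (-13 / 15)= -91/960 = -0.09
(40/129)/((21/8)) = 320/2709 = 0.12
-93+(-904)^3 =-738763357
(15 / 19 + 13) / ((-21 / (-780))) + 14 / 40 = 1363331/2660 = 512.53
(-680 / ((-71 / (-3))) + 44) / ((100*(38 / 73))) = 19783/67450 = 0.29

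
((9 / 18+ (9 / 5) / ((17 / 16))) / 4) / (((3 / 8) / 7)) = 2611/255 = 10.24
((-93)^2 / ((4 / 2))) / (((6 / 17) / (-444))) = -5440221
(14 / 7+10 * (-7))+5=-63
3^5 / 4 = 243/4 = 60.75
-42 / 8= -21/4 = -5.25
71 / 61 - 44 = -42.84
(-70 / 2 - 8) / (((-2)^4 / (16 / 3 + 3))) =-1075/48 = -22.40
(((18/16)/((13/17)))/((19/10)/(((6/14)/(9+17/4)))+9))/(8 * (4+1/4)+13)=2295/4966819 = 0.00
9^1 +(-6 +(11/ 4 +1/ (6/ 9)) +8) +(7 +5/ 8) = 183/8 = 22.88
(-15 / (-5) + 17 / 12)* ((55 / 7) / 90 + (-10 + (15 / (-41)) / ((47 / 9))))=-128463149/2913624 = -44.09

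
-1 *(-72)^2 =-5184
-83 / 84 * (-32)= 664/21 = 31.62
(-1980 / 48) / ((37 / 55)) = -9075/148 = -61.32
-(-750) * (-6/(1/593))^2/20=474726150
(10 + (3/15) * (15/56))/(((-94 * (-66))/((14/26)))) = 563/645216 = 0.00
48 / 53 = 0.91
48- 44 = 4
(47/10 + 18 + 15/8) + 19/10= 1059/40 = 26.48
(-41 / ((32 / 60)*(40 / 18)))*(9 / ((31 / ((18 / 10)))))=-89667/4960 = -18.08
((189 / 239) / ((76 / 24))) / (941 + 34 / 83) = 94122/354820117 = 0.00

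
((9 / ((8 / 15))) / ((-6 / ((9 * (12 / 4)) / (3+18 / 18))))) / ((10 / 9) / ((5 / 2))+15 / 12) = -10935/976 = -11.20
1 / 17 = 0.06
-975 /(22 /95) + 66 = -91173/22 = -4144.23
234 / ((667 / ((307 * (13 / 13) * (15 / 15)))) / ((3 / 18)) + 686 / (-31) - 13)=-742326/70087 = -10.59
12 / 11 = 1.09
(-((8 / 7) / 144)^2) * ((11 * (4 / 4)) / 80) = -11/1270080 = 0.00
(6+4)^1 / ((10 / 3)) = 3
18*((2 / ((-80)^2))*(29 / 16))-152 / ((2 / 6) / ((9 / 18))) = -5836539/25600 = -227.99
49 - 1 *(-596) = 645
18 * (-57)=-1026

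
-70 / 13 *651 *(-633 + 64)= 25929330/13 = 1994563.85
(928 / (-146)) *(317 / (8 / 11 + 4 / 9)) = -1719.62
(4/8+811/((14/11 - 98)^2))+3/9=3124633/3396288 = 0.92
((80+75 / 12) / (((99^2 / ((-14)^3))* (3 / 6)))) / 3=-157780/9801 = -16.10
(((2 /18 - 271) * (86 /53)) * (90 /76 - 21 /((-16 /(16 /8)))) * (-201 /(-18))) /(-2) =12788759/1368 = 9348.51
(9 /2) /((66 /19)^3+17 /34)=61731/581851 = 0.11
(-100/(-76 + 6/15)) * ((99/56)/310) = 275/36456 = 0.01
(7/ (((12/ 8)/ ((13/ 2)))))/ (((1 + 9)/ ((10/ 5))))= 91/15 = 6.07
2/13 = 0.15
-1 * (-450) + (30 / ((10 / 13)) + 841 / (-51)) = 24098/51 = 472.51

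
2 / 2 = 1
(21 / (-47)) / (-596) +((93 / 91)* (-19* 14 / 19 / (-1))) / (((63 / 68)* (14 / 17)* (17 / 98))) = 108.10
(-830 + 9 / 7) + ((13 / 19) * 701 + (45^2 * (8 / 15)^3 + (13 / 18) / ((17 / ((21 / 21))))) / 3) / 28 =-281837233/348840 = -807.93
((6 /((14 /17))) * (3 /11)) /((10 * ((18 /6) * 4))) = 0.02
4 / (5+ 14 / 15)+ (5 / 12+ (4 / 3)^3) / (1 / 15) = 136105/3204 = 42.48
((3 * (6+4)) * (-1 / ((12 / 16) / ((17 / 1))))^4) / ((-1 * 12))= -53453440/81 = -659919.01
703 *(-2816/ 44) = -44992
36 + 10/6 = 113/3 = 37.67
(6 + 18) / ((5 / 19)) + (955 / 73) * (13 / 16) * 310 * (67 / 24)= 651040171/70080 = 9289.96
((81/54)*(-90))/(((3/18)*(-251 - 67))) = 135/53 = 2.55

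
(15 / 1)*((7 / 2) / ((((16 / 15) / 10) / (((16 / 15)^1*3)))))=1575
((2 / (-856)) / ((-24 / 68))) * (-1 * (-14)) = 119/1284 = 0.09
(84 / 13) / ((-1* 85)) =-84/1105 = -0.08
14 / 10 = 7/5 = 1.40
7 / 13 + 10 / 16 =121/104 = 1.16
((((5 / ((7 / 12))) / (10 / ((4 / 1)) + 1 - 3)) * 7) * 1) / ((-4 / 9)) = -270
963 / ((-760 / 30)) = -2889/76 = -38.01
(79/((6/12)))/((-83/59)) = -112.31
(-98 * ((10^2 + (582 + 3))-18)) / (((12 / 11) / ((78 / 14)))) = -667667/2 = -333833.50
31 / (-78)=-31/78 = -0.40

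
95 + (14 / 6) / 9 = 2572/27 = 95.26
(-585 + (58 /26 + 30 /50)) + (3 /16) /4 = -2421629/4160 = -582.12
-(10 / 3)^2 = -11.11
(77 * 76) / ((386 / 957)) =2800182/193 = 14508.72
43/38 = 1.13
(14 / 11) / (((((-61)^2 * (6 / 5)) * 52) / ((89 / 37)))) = 3115/236253732 = 0.00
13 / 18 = 0.72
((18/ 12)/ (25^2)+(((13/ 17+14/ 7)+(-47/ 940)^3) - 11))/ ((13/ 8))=-5598453/1105000 = -5.07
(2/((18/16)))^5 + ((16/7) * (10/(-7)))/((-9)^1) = 52429984/2893401 = 18.12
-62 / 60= -31/30 = -1.03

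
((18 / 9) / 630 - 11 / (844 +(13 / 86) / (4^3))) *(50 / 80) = -686951/111489336 = -0.01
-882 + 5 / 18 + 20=-15511/18 = -861.72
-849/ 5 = -169.80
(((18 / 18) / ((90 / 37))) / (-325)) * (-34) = 629/14625 = 0.04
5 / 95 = 1/19 = 0.05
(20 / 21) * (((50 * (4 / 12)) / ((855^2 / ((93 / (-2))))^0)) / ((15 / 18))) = 400/21 = 19.05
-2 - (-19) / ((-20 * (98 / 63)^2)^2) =-30608141/15366400 = -1.99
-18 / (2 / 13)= -117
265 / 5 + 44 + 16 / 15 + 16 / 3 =517/5 = 103.40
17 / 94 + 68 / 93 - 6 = -44479/8742 = -5.09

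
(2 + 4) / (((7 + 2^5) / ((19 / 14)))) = 19/91 = 0.21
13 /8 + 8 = 77/8 = 9.62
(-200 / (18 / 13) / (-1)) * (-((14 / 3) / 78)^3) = -34300/1108809 = -0.03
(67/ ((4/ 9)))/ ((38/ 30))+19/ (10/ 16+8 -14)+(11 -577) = -1472305/3268 = -450.52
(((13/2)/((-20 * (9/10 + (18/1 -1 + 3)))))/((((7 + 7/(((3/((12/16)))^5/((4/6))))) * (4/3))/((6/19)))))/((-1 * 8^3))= 351/341791912 = 0.00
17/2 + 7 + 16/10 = 171/10 = 17.10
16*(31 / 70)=248/35 = 7.09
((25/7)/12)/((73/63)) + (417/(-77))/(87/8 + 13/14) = -428787/2123132 = -0.20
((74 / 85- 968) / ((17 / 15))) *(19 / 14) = -2342871/2023 = -1158.12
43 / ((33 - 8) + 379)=43/404 = 0.11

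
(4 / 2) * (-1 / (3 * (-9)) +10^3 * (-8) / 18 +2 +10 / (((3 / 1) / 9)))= -824.81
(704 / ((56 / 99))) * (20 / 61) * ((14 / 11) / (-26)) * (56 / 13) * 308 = -273208320/10309 = -26501.92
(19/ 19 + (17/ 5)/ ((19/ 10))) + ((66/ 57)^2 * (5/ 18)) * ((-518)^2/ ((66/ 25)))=368972689/9747 = 37855.00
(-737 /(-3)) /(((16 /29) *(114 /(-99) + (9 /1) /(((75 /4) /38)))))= 5877575/225568 = 26.06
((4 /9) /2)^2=4/81 = 0.05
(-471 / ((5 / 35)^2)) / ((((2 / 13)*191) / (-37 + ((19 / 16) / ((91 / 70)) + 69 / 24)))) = 39857433/1528 = 26084.71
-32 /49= -0.65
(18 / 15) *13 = 15.60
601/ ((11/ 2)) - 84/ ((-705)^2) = 199141042/1822425 = 109.27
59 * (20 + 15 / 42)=16815/14 = 1201.07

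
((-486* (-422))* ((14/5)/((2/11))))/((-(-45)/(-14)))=-24565464/25 = -982618.56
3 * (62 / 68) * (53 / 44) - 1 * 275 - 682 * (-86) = 87336921/1496 = 58380.29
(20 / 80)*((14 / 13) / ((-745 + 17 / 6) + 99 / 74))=-777/2138032 = 0.00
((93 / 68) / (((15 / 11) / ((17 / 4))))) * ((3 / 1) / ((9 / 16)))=341/15 = 22.73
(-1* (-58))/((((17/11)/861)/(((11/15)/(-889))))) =-287738/10795 = -26.65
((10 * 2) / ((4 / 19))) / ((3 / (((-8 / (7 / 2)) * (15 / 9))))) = -7600/63 = -120.63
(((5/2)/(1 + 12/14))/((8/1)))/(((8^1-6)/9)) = 315/416 = 0.76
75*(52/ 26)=150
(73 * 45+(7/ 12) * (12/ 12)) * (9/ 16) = 118281/64 = 1848.14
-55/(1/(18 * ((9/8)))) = -4455/4 = -1113.75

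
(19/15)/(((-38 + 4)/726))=-2299/85 = -27.05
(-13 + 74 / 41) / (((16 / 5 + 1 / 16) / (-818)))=3337440/1189 = 2806.93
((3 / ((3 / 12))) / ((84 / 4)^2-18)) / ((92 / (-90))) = -30/1081 = -0.03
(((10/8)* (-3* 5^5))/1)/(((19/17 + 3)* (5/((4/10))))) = -6375/28 = -227.68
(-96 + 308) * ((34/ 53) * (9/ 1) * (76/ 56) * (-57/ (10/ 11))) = -3645378/35 = -104153.66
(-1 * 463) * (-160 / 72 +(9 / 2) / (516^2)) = 547891513/532512 = 1028.88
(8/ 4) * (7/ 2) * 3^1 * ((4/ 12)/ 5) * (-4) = -28/5 = -5.60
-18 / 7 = -2.57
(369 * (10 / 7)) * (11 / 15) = 2706/7 = 386.57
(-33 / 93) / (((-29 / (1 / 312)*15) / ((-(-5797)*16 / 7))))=4114/118755 = 0.03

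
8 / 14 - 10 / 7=-6/7 = -0.86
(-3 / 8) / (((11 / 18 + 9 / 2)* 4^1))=-27/1472 = -0.02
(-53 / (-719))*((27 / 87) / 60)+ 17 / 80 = 355103/1668080 = 0.21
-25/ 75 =-1/3 = -0.33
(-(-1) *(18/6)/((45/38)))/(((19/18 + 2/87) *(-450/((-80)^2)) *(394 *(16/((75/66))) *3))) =-22040/10980189 = 0.00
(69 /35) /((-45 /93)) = -713/175 = -4.07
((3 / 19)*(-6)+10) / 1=172/19 = 9.05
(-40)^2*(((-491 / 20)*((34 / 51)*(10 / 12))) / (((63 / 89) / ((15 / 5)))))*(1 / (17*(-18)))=8739800/28917 = 302.24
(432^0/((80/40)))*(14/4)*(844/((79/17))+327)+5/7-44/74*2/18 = 656110853/736596 = 890.73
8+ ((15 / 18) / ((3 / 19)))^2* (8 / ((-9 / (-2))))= 41932/729 = 57.52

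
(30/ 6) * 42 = 210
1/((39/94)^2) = 8836/1521 = 5.81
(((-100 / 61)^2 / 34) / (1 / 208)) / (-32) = -32500/63257 = -0.51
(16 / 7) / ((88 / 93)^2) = 8649/3388 = 2.55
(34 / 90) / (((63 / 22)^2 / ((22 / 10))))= 90508/893025 = 0.10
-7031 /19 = -370.05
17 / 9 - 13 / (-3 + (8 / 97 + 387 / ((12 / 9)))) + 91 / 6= 34135103/2006730 = 17.01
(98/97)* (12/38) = 588/1843 = 0.32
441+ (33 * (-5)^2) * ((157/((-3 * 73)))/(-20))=137407/292 = 470.57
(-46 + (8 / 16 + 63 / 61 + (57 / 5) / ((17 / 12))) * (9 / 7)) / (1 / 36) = -44010954/36295 = -1212.59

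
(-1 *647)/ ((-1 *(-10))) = -64.70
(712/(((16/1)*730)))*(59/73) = 5251/106580 = 0.05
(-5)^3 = -125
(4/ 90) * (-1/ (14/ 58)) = -58/315 = -0.18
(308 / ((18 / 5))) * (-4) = -3080/9 = -342.22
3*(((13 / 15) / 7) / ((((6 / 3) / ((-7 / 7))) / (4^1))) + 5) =499/35 = 14.26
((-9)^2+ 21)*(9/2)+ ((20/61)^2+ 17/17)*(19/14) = 23989445/52094 = 460.50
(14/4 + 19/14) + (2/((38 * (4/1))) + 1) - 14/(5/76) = -550433/2660 = -206.93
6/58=3/29 = 0.10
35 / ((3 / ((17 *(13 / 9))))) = 7735/27 = 286.48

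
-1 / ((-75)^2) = -1/5625 = 0.00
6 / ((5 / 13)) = 78/5 = 15.60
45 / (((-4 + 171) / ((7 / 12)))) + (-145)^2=14044805/668 = 21025.16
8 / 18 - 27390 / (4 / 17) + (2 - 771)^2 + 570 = 8559431/18 = 475523.94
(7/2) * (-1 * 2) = -7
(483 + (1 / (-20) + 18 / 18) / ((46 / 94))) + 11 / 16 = 485.63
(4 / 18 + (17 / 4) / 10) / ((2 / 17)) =3961/720 = 5.50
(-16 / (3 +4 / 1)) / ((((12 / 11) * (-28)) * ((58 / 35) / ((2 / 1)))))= 55/609 = 0.09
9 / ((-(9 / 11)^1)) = -11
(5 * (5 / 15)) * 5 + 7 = 46/3 = 15.33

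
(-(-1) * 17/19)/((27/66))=374/171 = 2.19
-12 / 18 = -0.67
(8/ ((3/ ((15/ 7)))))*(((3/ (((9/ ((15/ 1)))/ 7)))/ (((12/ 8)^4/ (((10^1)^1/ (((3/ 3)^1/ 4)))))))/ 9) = 128000/729 = 175.58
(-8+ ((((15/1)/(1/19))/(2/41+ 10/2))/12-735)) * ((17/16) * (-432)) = 31176759/92 = 338877.82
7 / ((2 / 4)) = 14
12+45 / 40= 105/8 = 13.12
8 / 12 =0.67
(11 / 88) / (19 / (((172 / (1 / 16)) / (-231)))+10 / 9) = -3096/11981 = -0.26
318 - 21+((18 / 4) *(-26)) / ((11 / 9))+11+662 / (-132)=13679/66 = 207.26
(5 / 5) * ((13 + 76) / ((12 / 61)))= 5429/12 = 452.42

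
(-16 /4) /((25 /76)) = -304/25 = -12.16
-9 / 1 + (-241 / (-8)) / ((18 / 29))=5693/144 = 39.53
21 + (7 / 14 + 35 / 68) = 22.01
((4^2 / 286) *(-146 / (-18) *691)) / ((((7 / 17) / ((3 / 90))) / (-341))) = -106333844/12285 = -8655.58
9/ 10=0.90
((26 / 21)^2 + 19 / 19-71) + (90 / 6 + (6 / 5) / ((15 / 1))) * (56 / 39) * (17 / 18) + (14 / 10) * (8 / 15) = -47.27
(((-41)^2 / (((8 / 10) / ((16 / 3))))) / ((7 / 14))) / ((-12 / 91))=-1529710/9 = -169967.78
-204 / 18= -34/3 = -11.33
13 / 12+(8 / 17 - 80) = -16003/204 = -78.45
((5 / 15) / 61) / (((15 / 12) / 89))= 356/915 = 0.39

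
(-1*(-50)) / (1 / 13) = 650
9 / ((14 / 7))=4.50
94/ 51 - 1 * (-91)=4735/51 = 92.84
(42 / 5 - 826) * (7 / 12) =-7154/15 = -476.93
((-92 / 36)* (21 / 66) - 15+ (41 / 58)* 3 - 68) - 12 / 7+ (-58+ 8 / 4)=-2801657/20097 = -139.41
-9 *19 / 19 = -9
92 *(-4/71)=-368/71 = -5.18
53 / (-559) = -53/559 = -0.09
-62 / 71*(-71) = 62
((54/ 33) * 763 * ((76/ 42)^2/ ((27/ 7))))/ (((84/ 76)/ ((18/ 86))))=5981048/29799 = 200.71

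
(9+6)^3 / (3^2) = 375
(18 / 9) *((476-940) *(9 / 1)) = -8352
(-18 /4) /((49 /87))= -783/98 = -7.99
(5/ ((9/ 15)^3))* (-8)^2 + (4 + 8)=40324/27 = 1493.48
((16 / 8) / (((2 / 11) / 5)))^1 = 55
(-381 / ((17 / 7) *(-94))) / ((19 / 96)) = 128016/15181 = 8.43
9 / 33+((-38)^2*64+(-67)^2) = 1065958/11 = 96905.27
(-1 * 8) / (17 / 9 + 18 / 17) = -1224/451 = -2.71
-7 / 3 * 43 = -301/3 = -100.33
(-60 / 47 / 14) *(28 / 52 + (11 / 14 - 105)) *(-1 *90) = -25473150/29939 = -850.84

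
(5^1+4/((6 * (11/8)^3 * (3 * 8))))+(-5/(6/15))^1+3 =-107555/23958 = -4.49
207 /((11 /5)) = 1035/11 = 94.09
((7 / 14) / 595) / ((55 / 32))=16/32725 = 0.00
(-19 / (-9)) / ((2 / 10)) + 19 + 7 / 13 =3521/117 = 30.09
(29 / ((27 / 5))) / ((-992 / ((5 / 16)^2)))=-3625/6856704 = 0.00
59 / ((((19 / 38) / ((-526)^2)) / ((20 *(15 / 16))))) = 612145650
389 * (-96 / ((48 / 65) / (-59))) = 2983630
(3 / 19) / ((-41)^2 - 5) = 3/31844 = 0.00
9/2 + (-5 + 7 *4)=55/2 = 27.50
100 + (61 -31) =130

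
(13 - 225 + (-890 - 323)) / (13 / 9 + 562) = -12825/5071 = -2.53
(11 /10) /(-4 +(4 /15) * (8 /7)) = -0.30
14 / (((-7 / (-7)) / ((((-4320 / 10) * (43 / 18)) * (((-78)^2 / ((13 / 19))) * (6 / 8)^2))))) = -72265284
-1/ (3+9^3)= -1/732 = 0.00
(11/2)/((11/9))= 9/2 = 4.50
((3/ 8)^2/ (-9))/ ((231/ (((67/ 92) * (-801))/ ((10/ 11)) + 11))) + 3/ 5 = 158927/247296 = 0.64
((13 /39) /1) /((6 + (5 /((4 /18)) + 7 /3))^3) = 72/6331625 = 0.00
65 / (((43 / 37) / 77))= 4306.63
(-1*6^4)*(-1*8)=10368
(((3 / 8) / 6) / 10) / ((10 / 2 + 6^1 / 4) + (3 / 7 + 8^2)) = 7/79440 = 0.00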